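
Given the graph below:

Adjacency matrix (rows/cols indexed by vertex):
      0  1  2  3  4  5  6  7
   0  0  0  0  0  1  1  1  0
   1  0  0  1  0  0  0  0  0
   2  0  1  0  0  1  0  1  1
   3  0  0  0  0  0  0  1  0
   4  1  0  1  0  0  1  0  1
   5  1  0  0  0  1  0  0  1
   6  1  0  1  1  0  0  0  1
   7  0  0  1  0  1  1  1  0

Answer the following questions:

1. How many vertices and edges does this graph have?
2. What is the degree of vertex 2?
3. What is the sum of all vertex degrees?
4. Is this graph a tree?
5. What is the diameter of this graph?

Count: 8 vertices, 12 edges.
Vertex 2 has neighbors [1, 4, 6, 7], degree = 4.
Handshaking lemma: 2 * 12 = 24.
A tree on 8 vertices has 7 edges. This graph has 12 edges (5 extra). Not a tree.
Diameter (longest shortest path) = 3.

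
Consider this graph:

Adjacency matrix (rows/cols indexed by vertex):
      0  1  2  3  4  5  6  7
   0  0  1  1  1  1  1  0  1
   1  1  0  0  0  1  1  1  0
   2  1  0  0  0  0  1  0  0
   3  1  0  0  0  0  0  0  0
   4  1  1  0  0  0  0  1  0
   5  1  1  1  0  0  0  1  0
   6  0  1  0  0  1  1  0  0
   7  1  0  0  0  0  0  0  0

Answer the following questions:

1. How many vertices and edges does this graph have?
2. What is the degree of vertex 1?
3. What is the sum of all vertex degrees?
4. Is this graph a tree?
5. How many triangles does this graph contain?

Count: 8 vertices, 12 edges.
Vertex 1 has neighbors [0, 4, 5, 6], degree = 4.
Handshaking lemma: 2 * 12 = 24.
A tree on 8 vertices has 7 edges. This graph has 12 edges (5 extra). Not a tree.
Number of triangles = 5.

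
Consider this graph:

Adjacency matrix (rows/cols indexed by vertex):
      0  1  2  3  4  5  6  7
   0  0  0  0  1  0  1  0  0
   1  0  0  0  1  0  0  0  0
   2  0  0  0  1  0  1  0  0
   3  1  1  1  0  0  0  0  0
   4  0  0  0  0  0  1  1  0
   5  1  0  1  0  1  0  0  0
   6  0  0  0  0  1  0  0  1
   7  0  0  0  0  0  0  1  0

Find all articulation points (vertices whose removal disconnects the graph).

An articulation point is a vertex whose removal disconnects the graph.
Articulation points: [3, 4, 5, 6]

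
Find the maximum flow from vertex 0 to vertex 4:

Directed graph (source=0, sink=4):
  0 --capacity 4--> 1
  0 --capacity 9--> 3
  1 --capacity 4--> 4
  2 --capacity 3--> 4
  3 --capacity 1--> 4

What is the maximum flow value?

Computing max flow:
  Flow on (0->1): 4/4
  Flow on (0->3): 1/9
  Flow on (1->4): 4/4
  Flow on (3->4): 1/1
Maximum flow = 5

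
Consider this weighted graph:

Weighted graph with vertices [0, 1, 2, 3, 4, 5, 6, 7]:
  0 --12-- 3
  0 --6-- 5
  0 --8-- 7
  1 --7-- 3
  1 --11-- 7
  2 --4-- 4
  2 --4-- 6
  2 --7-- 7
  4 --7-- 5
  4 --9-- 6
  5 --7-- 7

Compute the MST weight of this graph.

Applying Kruskal's algorithm (sort edges by weight, add if no cycle):
  Add (2,6) w=4
  Add (2,4) w=4
  Add (0,5) w=6
  Add (1,3) w=7
  Add (2,7) w=7
  Add (4,5) w=7
  Skip (5,7) w=7 (creates cycle)
  Skip (0,7) w=8 (creates cycle)
  Skip (4,6) w=9 (creates cycle)
  Add (1,7) w=11
  Skip (0,3) w=12 (creates cycle)
MST weight = 46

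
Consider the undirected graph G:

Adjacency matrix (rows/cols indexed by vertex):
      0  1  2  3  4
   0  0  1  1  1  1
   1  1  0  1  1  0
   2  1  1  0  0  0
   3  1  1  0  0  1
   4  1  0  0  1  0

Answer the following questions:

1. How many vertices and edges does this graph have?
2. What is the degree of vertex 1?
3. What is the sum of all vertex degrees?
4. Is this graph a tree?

Count: 5 vertices, 7 edges.
Vertex 1 has neighbors [0, 2, 3], degree = 3.
Handshaking lemma: 2 * 7 = 14.
A tree on 5 vertices has 4 edges. This graph has 7 edges (3 extra). Not a tree.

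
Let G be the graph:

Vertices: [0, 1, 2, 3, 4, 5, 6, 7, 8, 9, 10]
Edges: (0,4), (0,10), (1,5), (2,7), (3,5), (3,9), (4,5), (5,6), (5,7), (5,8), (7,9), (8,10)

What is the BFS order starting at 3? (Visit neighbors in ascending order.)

BFS from vertex 3 (neighbors processed in ascending order):
Visit order: 3, 5, 9, 1, 4, 6, 7, 8, 0, 2, 10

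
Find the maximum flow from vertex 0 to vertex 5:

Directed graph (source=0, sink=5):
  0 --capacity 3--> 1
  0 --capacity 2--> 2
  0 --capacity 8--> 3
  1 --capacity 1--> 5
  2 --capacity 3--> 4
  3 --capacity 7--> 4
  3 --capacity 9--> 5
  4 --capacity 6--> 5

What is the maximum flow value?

Computing max flow:
  Flow on (0->1): 1/3
  Flow on (0->2): 2/2
  Flow on (0->3): 8/8
  Flow on (1->5): 1/1
  Flow on (2->4): 2/3
  Flow on (3->5): 8/9
  Flow on (4->5): 2/6
Maximum flow = 11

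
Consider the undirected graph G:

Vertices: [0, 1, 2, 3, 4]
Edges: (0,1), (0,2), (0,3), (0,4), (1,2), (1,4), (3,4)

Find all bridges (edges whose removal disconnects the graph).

No bridges found. The graph is 2-edge-connected (no single edge removal disconnects it).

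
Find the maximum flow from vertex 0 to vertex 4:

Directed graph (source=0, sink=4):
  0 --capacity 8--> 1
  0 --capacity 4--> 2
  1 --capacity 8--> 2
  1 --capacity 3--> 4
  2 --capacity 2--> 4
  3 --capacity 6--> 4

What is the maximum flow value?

Computing max flow:
  Flow on (0->1): 3/8
  Flow on (0->2): 2/4
  Flow on (1->4): 3/3
  Flow on (2->4): 2/2
Maximum flow = 5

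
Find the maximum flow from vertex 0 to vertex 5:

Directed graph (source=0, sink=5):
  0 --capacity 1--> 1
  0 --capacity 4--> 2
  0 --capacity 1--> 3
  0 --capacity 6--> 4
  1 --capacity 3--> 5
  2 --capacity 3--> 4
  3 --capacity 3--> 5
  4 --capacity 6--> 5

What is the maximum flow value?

Computing max flow:
  Flow on (0->1): 1/1
  Flow on (0->2): 3/4
  Flow on (0->3): 1/1
  Flow on (0->4): 3/6
  Flow on (1->5): 1/3
  Flow on (2->4): 3/3
  Flow on (3->5): 1/3
  Flow on (4->5): 6/6
Maximum flow = 8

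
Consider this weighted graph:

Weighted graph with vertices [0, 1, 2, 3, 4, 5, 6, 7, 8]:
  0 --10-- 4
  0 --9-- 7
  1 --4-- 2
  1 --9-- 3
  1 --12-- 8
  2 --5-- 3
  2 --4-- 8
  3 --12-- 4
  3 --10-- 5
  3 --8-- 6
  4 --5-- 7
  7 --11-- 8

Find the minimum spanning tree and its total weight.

Applying Kruskal's algorithm (sort edges by weight, add if no cycle):
  Add (1,2) w=4
  Add (2,8) w=4
  Add (2,3) w=5
  Add (4,7) w=5
  Add (3,6) w=8
  Add (0,7) w=9
  Skip (1,3) w=9 (creates cycle)
  Skip (0,4) w=10 (creates cycle)
  Add (3,5) w=10
  Add (7,8) w=11
  Skip (1,8) w=12 (creates cycle)
  Skip (3,4) w=12 (creates cycle)
MST weight = 56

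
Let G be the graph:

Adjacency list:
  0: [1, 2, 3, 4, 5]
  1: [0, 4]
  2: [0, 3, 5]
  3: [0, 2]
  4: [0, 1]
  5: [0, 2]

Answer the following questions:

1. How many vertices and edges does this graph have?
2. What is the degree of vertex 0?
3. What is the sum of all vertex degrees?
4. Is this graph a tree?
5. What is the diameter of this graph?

Count: 6 vertices, 8 edges.
Vertex 0 has neighbors [1, 2, 3, 4, 5], degree = 5.
Handshaking lemma: 2 * 8 = 16.
A tree on 6 vertices has 5 edges. This graph has 8 edges (3 extra). Not a tree.
Diameter (longest shortest path) = 2.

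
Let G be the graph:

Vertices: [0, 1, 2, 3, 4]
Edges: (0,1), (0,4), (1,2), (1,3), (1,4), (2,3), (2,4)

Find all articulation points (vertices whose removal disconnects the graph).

No articulation points. The graph is biconnected.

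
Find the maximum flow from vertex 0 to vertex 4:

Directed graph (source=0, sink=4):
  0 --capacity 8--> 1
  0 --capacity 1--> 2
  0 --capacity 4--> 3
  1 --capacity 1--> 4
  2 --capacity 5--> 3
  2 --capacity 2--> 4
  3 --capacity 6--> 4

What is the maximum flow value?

Computing max flow:
  Flow on (0->1): 1/8
  Flow on (0->2): 1/1
  Flow on (0->3): 4/4
  Flow on (1->4): 1/1
  Flow on (2->4): 1/2
  Flow on (3->4): 4/6
Maximum flow = 6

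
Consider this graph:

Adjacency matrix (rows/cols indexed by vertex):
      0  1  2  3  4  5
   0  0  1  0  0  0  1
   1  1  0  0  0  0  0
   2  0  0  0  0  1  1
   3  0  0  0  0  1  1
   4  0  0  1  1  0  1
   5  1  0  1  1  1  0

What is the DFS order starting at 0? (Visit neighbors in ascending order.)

DFS from vertex 0 (neighbors processed in ascending order):
Visit order: 0, 1, 5, 2, 4, 3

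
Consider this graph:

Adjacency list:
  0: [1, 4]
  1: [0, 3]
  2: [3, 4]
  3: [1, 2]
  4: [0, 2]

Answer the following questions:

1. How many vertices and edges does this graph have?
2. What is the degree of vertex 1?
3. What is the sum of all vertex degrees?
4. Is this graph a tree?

Count: 5 vertices, 5 edges.
Vertex 1 has neighbors [0, 3], degree = 2.
Handshaking lemma: 2 * 5 = 10.
A tree on 5 vertices has 4 edges. This graph has 5 edges (1 extra). Not a tree.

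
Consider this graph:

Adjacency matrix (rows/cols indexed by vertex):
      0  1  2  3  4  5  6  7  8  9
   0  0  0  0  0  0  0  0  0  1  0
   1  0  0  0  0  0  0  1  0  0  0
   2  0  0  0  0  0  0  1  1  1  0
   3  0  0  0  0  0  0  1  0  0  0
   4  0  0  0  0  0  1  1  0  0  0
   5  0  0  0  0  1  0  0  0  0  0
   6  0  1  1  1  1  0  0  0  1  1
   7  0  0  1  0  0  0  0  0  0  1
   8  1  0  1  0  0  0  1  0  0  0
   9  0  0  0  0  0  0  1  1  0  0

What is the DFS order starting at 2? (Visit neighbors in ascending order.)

DFS from vertex 2 (neighbors processed in ascending order):
Visit order: 2, 6, 1, 3, 4, 5, 8, 0, 9, 7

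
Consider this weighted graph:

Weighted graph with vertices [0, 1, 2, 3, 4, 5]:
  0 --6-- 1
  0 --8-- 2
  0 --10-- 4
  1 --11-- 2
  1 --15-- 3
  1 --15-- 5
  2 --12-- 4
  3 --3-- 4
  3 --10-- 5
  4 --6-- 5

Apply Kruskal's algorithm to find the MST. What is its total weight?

Applying Kruskal's algorithm (sort edges by weight, add if no cycle):
  Add (3,4) w=3
  Add (0,1) w=6
  Add (4,5) w=6
  Add (0,2) w=8
  Add (0,4) w=10
  Skip (3,5) w=10 (creates cycle)
  Skip (1,2) w=11 (creates cycle)
  Skip (2,4) w=12 (creates cycle)
  Skip (1,3) w=15 (creates cycle)
  Skip (1,5) w=15 (creates cycle)
MST weight = 33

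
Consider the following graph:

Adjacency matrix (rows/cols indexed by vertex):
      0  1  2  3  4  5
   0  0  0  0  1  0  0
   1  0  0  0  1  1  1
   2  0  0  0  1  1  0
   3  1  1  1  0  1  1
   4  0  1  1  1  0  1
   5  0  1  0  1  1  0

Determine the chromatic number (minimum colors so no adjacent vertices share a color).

The graph has a maximum clique of size 4 (lower bound on chromatic number).
A valid 4-coloring: {0: 1, 1: 2, 2: 2, 3: 0, 4: 1, 5: 3}.
Chromatic number = 4.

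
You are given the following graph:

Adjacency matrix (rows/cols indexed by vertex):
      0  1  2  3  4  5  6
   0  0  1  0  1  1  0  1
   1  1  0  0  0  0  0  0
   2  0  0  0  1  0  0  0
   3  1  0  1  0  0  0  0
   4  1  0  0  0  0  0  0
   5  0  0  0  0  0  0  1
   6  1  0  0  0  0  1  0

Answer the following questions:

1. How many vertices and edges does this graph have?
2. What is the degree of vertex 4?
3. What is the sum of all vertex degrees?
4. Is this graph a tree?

Count: 7 vertices, 6 edges.
Vertex 4 has neighbors [0], degree = 1.
Handshaking lemma: 2 * 6 = 12.
A graph is a tree iff it is connected and has exactly n-1 edges. This graph is connected (all 7 vertices in one component) and has 7-1 = 6 edges. It is a tree.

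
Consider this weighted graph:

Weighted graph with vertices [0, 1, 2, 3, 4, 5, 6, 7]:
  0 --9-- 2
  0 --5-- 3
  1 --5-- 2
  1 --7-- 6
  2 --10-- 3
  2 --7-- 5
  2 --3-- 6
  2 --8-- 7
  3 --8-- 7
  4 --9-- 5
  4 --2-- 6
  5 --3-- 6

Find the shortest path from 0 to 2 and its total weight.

Using Dijkstra's algorithm from vertex 0:
Shortest path: 0 -> 2
Total weight: 9 = 9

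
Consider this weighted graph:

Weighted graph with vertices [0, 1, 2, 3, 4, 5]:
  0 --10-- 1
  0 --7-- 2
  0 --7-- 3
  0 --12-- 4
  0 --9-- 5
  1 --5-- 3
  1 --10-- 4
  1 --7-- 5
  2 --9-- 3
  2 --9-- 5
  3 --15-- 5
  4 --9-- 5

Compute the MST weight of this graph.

Applying Kruskal's algorithm (sort edges by weight, add if no cycle):
  Add (1,3) w=5
  Add (0,3) w=7
  Add (0,2) w=7
  Add (1,5) w=7
  Skip (0,5) w=9 (creates cycle)
  Skip (2,5) w=9 (creates cycle)
  Skip (2,3) w=9 (creates cycle)
  Add (4,5) w=9
  Skip (0,1) w=10 (creates cycle)
  Skip (1,4) w=10 (creates cycle)
  Skip (0,4) w=12 (creates cycle)
  Skip (3,5) w=15 (creates cycle)
MST weight = 35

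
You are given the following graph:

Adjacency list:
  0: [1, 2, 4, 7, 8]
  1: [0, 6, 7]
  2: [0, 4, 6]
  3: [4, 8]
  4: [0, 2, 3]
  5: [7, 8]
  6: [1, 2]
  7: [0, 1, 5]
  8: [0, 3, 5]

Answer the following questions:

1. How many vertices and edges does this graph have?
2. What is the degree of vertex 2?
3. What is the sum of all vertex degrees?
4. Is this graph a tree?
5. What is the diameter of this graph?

Count: 9 vertices, 13 edges.
Vertex 2 has neighbors [0, 4, 6], degree = 3.
Handshaking lemma: 2 * 13 = 26.
A tree on 9 vertices has 8 edges. This graph has 13 edges (5 extra). Not a tree.
Diameter (longest shortest path) = 3.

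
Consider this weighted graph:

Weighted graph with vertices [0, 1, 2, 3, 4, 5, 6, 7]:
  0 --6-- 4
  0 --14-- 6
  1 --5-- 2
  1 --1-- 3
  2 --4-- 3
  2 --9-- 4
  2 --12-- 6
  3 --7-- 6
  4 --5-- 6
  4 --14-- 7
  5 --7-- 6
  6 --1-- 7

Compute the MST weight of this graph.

Applying Kruskal's algorithm (sort edges by weight, add if no cycle):
  Add (1,3) w=1
  Add (6,7) w=1
  Add (2,3) w=4
  Skip (1,2) w=5 (creates cycle)
  Add (4,6) w=5
  Add (0,4) w=6
  Add (3,6) w=7
  Add (5,6) w=7
  Skip (2,4) w=9 (creates cycle)
  Skip (2,6) w=12 (creates cycle)
  Skip (0,6) w=14 (creates cycle)
  Skip (4,7) w=14 (creates cycle)
MST weight = 31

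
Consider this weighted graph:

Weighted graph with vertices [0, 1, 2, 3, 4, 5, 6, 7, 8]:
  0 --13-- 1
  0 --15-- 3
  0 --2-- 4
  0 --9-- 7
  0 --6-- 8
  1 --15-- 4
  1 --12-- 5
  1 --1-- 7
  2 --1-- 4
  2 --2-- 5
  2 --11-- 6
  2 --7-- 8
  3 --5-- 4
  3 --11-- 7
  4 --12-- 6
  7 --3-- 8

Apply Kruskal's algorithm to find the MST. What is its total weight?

Applying Kruskal's algorithm (sort edges by weight, add if no cycle):
  Add (1,7) w=1
  Add (2,4) w=1
  Add (0,4) w=2
  Add (2,5) w=2
  Add (7,8) w=3
  Add (3,4) w=5
  Add (0,8) w=6
  Skip (2,8) w=7 (creates cycle)
  Skip (0,7) w=9 (creates cycle)
  Add (2,6) w=11
  Skip (3,7) w=11 (creates cycle)
  Skip (1,5) w=12 (creates cycle)
  Skip (4,6) w=12 (creates cycle)
  Skip (0,1) w=13 (creates cycle)
  Skip (0,3) w=15 (creates cycle)
  Skip (1,4) w=15 (creates cycle)
MST weight = 31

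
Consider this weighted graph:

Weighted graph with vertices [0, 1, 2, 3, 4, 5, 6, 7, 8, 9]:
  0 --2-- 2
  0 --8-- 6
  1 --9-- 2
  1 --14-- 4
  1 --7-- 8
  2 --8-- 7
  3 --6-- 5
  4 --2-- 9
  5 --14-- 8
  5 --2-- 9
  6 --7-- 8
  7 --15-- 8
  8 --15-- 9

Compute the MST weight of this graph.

Applying Kruskal's algorithm (sort edges by weight, add if no cycle):
  Add (0,2) w=2
  Add (4,9) w=2
  Add (5,9) w=2
  Add (3,5) w=6
  Add (1,8) w=7
  Add (6,8) w=7
  Add (0,6) w=8
  Add (2,7) w=8
  Skip (1,2) w=9 (creates cycle)
  Add (1,4) w=14
  Skip (5,8) w=14 (creates cycle)
  Skip (7,8) w=15 (creates cycle)
  Skip (8,9) w=15 (creates cycle)
MST weight = 56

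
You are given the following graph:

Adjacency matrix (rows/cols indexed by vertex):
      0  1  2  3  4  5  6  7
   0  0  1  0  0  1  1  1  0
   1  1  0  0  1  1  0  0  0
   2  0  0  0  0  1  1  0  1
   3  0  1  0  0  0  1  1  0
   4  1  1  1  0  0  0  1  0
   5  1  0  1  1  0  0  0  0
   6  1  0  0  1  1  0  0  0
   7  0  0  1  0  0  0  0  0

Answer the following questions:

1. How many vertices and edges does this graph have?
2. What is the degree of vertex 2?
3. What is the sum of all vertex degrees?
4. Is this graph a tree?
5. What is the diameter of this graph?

Count: 8 vertices, 12 edges.
Vertex 2 has neighbors [4, 5, 7], degree = 3.
Handshaking lemma: 2 * 12 = 24.
A tree on 8 vertices has 7 edges. This graph has 12 edges (5 extra). Not a tree.
Diameter (longest shortest path) = 3.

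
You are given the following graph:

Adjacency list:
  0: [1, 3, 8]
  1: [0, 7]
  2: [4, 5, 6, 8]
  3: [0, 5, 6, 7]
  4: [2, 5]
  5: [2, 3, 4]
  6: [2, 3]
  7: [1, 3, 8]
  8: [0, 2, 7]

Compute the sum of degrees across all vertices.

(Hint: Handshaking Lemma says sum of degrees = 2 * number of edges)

Count edges: 13 edges.
By Handshaking Lemma: sum of degrees = 2 * 13 = 26.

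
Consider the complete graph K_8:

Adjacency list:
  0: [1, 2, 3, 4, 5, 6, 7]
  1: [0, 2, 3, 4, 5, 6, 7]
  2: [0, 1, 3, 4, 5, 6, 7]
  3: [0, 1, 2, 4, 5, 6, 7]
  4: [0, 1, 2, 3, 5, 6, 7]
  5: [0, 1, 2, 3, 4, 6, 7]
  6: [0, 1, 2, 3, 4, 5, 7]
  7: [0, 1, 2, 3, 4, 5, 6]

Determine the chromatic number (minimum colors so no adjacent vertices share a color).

In K_8, every vertex is adjacent to every other vertex.
Each vertex needs a unique color.
Chromatic number = 8.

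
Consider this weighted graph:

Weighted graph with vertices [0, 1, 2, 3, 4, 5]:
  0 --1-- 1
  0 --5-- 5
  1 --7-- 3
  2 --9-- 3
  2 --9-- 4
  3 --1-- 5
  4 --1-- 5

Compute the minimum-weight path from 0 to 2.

Using Dijkstra's algorithm from vertex 0:
Shortest path: 0 -> 5 -> 4 -> 2
Total weight: 5 + 1 + 9 = 15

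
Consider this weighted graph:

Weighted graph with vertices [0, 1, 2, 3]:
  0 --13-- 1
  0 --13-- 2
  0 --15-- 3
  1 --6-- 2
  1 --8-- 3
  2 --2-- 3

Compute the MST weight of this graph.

Applying Kruskal's algorithm (sort edges by weight, add if no cycle):
  Add (2,3) w=2
  Add (1,2) w=6
  Skip (1,3) w=8 (creates cycle)
  Add (0,2) w=13
  Skip (0,1) w=13 (creates cycle)
  Skip (0,3) w=15 (creates cycle)
MST weight = 21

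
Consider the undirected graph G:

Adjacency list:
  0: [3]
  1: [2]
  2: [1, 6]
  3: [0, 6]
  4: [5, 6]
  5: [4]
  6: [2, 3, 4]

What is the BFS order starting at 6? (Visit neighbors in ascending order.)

BFS from vertex 6 (neighbors processed in ascending order):
Visit order: 6, 2, 3, 4, 1, 0, 5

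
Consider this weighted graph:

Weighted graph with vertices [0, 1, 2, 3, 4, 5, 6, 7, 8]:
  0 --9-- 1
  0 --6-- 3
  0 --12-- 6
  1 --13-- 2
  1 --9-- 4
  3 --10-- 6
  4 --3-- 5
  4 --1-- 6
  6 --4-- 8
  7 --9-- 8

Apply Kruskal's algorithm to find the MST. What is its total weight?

Applying Kruskal's algorithm (sort edges by weight, add if no cycle):
  Add (4,6) w=1
  Add (4,5) w=3
  Add (6,8) w=4
  Add (0,3) w=6
  Add (0,1) w=9
  Add (1,4) w=9
  Add (7,8) w=9
  Skip (3,6) w=10 (creates cycle)
  Skip (0,6) w=12 (creates cycle)
  Add (1,2) w=13
MST weight = 54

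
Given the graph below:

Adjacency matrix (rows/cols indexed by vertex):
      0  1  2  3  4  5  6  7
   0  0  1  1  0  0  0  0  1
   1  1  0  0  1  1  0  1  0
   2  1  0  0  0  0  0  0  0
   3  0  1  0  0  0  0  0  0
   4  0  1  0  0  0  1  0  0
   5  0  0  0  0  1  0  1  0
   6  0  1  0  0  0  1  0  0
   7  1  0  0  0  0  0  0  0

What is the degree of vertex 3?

Vertex 3 has neighbors [1], so deg(3) = 1.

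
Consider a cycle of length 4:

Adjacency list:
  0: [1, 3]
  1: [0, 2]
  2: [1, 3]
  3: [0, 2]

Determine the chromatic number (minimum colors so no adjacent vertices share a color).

This is an even cycle (C_4). Even cycles are bipartite.
Chromatic number = 2.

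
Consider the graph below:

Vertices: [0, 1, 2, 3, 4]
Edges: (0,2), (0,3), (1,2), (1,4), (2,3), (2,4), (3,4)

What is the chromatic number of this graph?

The graph has a maximum clique of size 3 (lower bound on chromatic number).
A valid 3-coloring: {0: 2, 1: 1, 2: 0, 3: 1, 4: 2}.
Chromatic number = 3.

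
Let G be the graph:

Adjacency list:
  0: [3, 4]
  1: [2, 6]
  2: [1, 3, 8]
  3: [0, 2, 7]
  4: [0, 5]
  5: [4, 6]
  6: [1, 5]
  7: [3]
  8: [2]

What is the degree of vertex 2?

Vertex 2 has neighbors [1, 3, 8], so deg(2) = 3.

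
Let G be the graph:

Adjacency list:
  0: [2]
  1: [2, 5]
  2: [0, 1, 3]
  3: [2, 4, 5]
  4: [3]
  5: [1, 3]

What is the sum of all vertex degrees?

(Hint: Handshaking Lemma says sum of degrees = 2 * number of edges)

Count edges: 6 edges.
By Handshaking Lemma: sum of degrees = 2 * 6 = 12.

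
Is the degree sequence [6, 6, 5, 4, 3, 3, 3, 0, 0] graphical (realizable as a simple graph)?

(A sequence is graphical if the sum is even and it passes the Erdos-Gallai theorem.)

Sum of degrees = 30. Sum is even and passes Erdos-Gallai. The sequence IS graphical.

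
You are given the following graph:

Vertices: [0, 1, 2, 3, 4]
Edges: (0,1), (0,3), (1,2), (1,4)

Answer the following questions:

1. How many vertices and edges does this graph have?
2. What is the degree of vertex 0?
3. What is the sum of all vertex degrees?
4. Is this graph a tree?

Count: 5 vertices, 4 edges.
Vertex 0 has neighbors [1, 3], degree = 2.
Handshaking lemma: 2 * 4 = 8.
A graph is a tree iff it is connected and has exactly n-1 edges. This graph is connected (all 5 vertices in one component) and has 5-1 = 4 edges. It is a tree.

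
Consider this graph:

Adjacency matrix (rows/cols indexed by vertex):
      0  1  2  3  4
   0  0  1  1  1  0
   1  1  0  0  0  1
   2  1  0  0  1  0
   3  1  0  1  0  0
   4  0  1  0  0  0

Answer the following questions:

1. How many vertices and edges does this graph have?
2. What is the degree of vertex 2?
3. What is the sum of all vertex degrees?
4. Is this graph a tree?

Count: 5 vertices, 5 edges.
Vertex 2 has neighbors [0, 3], degree = 2.
Handshaking lemma: 2 * 5 = 10.
A tree on 5 vertices has 4 edges. This graph has 5 edges (1 extra). Not a tree.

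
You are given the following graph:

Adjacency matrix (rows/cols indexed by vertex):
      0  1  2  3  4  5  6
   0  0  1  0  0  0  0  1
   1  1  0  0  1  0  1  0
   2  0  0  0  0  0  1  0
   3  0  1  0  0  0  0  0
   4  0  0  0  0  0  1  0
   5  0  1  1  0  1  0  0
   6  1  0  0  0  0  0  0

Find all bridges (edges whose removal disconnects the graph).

A bridge is an edge whose removal increases the number of connected components.
Bridges found: (0,1), (0,6), (1,3), (1,5), (2,5), (4,5)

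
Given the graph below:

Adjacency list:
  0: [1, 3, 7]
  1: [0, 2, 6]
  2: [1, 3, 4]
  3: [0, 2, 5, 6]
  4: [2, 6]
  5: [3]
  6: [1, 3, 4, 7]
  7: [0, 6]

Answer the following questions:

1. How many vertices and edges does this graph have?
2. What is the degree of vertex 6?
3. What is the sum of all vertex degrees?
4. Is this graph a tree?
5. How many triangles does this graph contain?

Count: 8 vertices, 11 edges.
Vertex 6 has neighbors [1, 3, 4, 7], degree = 4.
Handshaking lemma: 2 * 11 = 22.
A tree on 8 vertices has 7 edges. This graph has 11 edges (4 extra). Not a tree.
Number of triangles = 0.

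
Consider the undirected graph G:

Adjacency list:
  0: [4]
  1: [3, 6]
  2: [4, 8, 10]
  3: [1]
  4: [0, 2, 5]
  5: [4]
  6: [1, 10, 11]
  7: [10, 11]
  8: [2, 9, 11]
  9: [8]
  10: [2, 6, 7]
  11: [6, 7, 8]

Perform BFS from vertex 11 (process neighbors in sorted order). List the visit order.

BFS from vertex 11 (neighbors processed in ascending order):
Visit order: 11, 6, 7, 8, 1, 10, 2, 9, 3, 4, 0, 5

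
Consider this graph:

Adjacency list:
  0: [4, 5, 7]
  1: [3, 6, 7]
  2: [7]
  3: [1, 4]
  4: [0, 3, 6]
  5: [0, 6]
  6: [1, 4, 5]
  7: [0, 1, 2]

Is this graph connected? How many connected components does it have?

Checking connectivity: the graph has 1 connected component(s).
All vertices are reachable from each other. The graph IS connected.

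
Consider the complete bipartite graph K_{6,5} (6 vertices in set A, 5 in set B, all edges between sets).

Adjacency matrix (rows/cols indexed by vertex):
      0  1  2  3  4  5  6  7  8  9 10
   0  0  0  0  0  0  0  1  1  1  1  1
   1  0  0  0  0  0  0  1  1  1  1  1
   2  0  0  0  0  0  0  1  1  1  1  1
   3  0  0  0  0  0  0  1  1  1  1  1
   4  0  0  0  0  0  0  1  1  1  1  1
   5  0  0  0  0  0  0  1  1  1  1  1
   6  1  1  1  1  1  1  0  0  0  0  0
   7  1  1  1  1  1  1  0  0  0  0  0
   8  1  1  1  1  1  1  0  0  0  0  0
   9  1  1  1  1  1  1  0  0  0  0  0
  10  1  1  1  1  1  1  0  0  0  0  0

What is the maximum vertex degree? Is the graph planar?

Set-A vertices have degree 5; set-B vertices have degree 6. Maximum degree = max(6,5) = 6.
K_{6,5} contains K_{3,3} as a subgraph (since both sides have >= 3 vertices); by Kuratowski's theorem it is not planar.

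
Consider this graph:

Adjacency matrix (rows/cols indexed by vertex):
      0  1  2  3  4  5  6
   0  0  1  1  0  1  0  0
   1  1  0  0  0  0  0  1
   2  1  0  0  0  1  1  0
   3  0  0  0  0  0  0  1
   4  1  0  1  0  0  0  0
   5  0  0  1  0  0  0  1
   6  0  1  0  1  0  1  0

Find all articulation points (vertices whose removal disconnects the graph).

An articulation point is a vertex whose removal disconnects the graph.
Articulation points: [6]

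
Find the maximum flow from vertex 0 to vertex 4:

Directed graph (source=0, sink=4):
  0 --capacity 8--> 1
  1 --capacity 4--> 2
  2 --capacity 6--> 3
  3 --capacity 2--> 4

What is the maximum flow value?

Computing max flow:
  Flow on (0->1): 2/8
  Flow on (1->2): 2/4
  Flow on (2->3): 2/6
  Flow on (3->4): 2/2
Maximum flow = 2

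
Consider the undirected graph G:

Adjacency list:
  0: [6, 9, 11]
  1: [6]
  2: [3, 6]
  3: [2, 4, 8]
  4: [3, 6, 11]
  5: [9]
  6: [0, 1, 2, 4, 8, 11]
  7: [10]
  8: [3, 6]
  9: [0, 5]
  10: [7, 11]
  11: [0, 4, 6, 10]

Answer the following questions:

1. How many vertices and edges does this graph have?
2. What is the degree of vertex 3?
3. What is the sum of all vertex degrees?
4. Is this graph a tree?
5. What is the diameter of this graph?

Count: 12 vertices, 15 edges.
Vertex 3 has neighbors [2, 4, 8], degree = 3.
Handshaking lemma: 2 * 15 = 30.
A tree on 12 vertices has 11 edges. This graph has 15 edges (4 extra). Not a tree.
Diameter (longest shortest path) = 5.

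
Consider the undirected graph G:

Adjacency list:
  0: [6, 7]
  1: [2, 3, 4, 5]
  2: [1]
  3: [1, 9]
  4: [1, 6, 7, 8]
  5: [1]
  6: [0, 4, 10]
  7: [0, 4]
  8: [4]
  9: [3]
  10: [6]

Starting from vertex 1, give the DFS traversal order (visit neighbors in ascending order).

DFS from vertex 1 (neighbors processed in ascending order):
Visit order: 1, 2, 3, 9, 4, 6, 0, 7, 10, 8, 5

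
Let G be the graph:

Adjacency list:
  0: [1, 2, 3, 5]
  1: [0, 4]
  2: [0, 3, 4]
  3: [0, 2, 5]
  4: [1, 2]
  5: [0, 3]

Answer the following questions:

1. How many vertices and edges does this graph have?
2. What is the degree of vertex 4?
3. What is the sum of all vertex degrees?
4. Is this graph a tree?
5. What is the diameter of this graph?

Count: 6 vertices, 8 edges.
Vertex 4 has neighbors [1, 2], degree = 2.
Handshaking lemma: 2 * 8 = 16.
A tree on 6 vertices has 5 edges. This graph has 8 edges (3 extra). Not a tree.
Diameter (longest shortest path) = 3.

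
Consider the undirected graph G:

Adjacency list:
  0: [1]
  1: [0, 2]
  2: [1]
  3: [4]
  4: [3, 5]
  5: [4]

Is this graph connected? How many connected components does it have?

Checking connectivity: the graph has 2 connected component(s).
Components: [[0, 1, 2], [3, 4, 5]]. The graph is NOT connected.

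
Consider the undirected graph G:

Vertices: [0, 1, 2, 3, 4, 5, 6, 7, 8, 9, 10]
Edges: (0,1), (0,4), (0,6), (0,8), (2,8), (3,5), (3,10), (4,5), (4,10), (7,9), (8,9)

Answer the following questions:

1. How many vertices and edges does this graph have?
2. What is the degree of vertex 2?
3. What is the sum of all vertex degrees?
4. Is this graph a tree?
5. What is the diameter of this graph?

Count: 11 vertices, 11 edges.
Vertex 2 has neighbors [8], degree = 1.
Handshaking lemma: 2 * 11 = 22.
A tree on 11 vertices has 10 edges. This graph has 11 edges (1 extra). Not a tree.
Diameter (longest shortest path) = 6.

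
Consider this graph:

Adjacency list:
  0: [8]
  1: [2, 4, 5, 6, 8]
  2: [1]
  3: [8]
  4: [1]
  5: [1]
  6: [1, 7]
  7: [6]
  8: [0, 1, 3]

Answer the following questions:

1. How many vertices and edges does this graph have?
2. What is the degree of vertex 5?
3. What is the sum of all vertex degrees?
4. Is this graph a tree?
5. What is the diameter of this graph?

Count: 9 vertices, 8 edges.
Vertex 5 has neighbors [1], degree = 1.
Handshaking lemma: 2 * 8 = 16.
A graph is a tree iff it is connected and has exactly n-1 edges. This graph is connected (all 9 vertices in one component) and has 9-1 = 8 edges. It is a tree.
Diameter (longest shortest path) = 4.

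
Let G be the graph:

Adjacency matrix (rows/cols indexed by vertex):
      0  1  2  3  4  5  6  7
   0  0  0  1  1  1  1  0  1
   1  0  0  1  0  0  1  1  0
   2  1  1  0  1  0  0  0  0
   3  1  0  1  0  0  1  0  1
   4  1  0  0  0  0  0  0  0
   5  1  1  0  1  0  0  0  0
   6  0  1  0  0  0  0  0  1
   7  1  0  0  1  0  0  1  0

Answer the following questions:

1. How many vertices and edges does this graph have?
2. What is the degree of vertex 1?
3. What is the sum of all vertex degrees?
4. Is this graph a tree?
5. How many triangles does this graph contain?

Count: 8 vertices, 12 edges.
Vertex 1 has neighbors [2, 5, 6], degree = 3.
Handshaking lemma: 2 * 12 = 24.
A tree on 8 vertices has 7 edges. This graph has 12 edges (5 extra). Not a tree.
Number of triangles = 3.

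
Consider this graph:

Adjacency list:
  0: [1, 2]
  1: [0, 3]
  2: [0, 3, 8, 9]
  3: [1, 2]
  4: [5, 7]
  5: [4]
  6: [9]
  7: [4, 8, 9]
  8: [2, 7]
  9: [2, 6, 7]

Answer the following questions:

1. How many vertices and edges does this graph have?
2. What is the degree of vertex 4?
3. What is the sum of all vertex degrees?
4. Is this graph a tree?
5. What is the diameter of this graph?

Count: 10 vertices, 11 edges.
Vertex 4 has neighbors [5, 7], degree = 2.
Handshaking lemma: 2 * 11 = 22.
A tree on 10 vertices has 9 edges. This graph has 11 edges (2 extra). Not a tree.
Diameter (longest shortest path) = 6.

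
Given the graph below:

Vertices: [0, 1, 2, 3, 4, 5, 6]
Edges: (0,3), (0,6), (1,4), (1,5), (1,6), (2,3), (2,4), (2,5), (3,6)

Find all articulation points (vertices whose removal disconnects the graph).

No articulation points. The graph is biconnected.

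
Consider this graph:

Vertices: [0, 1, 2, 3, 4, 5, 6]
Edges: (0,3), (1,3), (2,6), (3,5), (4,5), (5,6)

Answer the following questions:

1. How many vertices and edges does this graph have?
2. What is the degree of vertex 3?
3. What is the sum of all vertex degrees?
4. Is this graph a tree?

Count: 7 vertices, 6 edges.
Vertex 3 has neighbors [0, 1, 5], degree = 3.
Handshaking lemma: 2 * 6 = 12.
A graph is a tree iff it is connected and has exactly n-1 edges. This graph is connected (all 7 vertices in one component) and has 7-1 = 6 edges. It is a tree.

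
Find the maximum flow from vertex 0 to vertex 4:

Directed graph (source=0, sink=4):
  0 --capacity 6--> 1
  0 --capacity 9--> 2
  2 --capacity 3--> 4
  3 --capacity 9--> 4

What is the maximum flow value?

Computing max flow:
  Flow on (0->2): 3/9
  Flow on (2->4): 3/3
Maximum flow = 3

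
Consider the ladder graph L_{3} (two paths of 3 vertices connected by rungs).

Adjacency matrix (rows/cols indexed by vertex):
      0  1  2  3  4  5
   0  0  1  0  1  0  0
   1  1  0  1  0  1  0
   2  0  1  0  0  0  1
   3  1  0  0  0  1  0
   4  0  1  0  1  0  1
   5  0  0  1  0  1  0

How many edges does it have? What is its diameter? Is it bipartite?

Ladder graph L_{3}: 3 rungs + 2 * (3-1) path edges = 3 + 4 = 7 edges.
Diameter = 3.
Ladder graphs are bipartite (alternating coloring along each path).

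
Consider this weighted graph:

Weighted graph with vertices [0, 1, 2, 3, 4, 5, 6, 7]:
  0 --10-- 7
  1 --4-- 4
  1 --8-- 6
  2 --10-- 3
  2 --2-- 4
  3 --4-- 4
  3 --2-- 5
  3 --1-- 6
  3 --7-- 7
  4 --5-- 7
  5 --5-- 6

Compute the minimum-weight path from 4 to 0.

Using Dijkstra's algorithm from vertex 4:
Shortest path: 4 -> 7 -> 0
Total weight: 5 + 10 = 15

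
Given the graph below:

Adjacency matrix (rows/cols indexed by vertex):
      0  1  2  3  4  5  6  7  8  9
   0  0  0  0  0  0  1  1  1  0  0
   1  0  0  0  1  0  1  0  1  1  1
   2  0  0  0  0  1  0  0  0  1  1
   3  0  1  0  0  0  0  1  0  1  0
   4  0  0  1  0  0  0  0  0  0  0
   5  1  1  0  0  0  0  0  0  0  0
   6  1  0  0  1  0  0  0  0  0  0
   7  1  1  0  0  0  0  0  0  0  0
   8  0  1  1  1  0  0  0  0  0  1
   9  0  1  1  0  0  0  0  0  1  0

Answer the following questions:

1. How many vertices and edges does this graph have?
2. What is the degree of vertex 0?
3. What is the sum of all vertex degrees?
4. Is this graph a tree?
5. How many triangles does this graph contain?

Count: 10 vertices, 14 edges.
Vertex 0 has neighbors [5, 6, 7], degree = 3.
Handshaking lemma: 2 * 14 = 28.
A tree on 10 vertices has 9 edges. This graph has 14 edges (5 extra). Not a tree.
Number of triangles = 3.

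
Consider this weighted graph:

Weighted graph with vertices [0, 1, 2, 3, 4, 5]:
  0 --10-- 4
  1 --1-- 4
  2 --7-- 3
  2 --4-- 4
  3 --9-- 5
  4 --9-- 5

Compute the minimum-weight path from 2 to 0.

Using Dijkstra's algorithm from vertex 2:
Shortest path: 2 -> 4 -> 0
Total weight: 4 + 10 = 14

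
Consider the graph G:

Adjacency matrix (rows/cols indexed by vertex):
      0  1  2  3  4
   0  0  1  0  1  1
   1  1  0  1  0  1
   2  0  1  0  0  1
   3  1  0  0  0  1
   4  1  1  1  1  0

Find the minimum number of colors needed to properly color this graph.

The graph has a maximum clique of size 3 (lower bound on chromatic number).
A valid 3-coloring: {0: 1, 1: 2, 2: 1, 3: 2, 4: 0}.
Chromatic number = 3.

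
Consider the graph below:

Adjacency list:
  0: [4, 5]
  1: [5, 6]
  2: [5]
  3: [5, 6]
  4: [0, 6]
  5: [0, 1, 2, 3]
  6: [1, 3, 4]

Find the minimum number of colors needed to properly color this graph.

The graph has a maximum clique of size 2 (lower bound on chromatic number).
A valid 3-coloring: {0: 1, 1: 1, 2: 1, 3: 1, 4: 2, 5: 0, 6: 0}.
No proper 2-coloring exists (verified by exhaustive search).
Chromatic number = 3.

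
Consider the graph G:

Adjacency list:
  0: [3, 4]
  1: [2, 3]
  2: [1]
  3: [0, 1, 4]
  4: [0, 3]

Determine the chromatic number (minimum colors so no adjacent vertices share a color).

The graph has a maximum clique of size 3 (lower bound on chromatic number).
A valid 3-coloring: {0: 1, 1: 1, 2: 0, 3: 0, 4: 2}.
Chromatic number = 3.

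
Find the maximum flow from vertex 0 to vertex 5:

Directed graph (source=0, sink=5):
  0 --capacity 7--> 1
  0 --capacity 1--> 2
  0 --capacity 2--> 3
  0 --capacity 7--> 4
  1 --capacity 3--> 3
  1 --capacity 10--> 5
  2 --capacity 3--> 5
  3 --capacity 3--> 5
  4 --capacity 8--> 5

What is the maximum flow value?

Computing max flow:
  Flow on (0->1): 7/7
  Flow on (0->2): 1/1
  Flow on (0->3): 2/2
  Flow on (0->4): 7/7
  Flow on (1->5): 7/10
  Flow on (2->5): 1/3
  Flow on (3->5): 2/3
  Flow on (4->5): 7/8
Maximum flow = 17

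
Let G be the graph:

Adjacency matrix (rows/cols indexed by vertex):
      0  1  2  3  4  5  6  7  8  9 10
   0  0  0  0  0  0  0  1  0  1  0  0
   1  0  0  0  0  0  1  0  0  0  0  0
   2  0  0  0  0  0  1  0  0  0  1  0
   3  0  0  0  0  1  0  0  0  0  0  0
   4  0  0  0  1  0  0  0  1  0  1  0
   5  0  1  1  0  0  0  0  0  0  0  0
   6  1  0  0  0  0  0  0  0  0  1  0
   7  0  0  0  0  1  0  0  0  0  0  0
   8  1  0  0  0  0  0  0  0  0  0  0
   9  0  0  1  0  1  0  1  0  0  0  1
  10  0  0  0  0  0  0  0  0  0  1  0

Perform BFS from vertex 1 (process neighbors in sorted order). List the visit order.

BFS from vertex 1 (neighbors processed in ascending order):
Visit order: 1, 5, 2, 9, 4, 6, 10, 3, 7, 0, 8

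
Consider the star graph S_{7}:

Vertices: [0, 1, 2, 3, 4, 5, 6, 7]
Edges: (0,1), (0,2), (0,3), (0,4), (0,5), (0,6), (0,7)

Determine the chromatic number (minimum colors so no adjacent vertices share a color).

S_{7} has one hub adjacent to 7 leaves; leaves are pairwise non-adjacent.
Color the hub 0 and every leaf 1.
Chromatic number = 2.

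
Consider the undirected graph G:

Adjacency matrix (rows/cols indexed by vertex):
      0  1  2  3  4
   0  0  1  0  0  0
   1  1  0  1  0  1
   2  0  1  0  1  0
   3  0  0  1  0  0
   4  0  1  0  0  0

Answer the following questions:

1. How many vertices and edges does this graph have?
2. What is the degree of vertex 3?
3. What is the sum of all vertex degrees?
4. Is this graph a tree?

Count: 5 vertices, 4 edges.
Vertex 3 has neighbors [2], degree = 1.
Handshaking lemma: 2 * 4 = 8.
A graph is a tree iff it is connected and has exactly n-1 edges. This graph is connected (all 5 vertices in one component) and has 5-1 = 4 edges. It is a tree.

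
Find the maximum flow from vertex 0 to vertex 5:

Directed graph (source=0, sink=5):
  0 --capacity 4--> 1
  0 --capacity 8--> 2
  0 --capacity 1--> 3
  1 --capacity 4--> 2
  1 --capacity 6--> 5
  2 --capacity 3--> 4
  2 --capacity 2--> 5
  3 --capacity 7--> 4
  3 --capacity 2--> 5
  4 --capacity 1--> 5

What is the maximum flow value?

Computing max flow:
  Flow on (0->1): 4/4
  Flow on (0->2): 3/8
  Flow on (0->3): 1/1
  Flow on (1->5): 4/6
  Flow on (2->4): 1/3
  Flow on (2->5): 2/2
  Flow on (3->5): 1/2
  Flow on (4->5): 1/1
Maximum flow = 8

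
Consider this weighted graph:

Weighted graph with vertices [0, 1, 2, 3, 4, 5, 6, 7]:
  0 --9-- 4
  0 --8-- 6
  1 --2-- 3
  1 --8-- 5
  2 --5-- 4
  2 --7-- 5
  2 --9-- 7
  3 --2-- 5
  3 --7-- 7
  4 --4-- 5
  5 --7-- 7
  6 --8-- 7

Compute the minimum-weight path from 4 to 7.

Using Dijkstra's algorithm from vertex 4:
Shortest path: 4 -> 5 -> 7
Total weight: 4 + 7 = 11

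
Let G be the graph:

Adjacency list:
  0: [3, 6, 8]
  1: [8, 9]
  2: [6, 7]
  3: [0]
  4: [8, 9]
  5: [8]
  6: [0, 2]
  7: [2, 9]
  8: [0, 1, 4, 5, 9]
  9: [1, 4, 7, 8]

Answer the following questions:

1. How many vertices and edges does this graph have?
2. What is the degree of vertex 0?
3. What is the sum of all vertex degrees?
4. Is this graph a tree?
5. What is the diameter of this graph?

Count: 10 vertices, 12 edges.
Vertex 0 has neighbors [3, 6, 8], degree = 3.
Handshaking lemma: 2 * 12 = 24.
A tree on 10 vertices has 9 edges. This graph has 12 edges (3 extra). Not a tree.
Diameter (longest shortest path) = 4.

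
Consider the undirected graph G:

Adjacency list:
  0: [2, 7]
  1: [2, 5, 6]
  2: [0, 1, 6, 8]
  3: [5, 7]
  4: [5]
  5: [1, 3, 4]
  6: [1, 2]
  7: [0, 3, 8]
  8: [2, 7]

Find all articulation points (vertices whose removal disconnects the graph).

An articulation point is a vertex whose removal disconnects the graph.
Articulation points: [5]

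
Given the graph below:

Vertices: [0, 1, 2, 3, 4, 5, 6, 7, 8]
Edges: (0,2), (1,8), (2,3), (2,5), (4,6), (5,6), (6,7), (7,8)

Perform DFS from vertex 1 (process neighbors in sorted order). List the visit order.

DFS from vertex 1 (neighbors processed in ascending order):
Visit order: 1, 8, 7, 6, 4, 5, 2, 0, 3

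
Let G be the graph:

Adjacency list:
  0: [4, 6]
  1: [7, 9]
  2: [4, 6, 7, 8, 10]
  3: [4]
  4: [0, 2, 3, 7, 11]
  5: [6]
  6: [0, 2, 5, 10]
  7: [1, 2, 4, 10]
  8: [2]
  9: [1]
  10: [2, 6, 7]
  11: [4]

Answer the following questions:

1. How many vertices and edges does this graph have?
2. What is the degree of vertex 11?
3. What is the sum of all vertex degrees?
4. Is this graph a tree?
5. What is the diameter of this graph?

Count: 12 vertices, 15 edges.
Vertex 11 has neighbors [4], degree = 1.
Handshaking lemma: 2 * 15 = 30.
A tree on 12 vertices has 11 edges. This graph has 15 edges (4 extra). Not a tree.
Diameter (longest shortest path) = 5.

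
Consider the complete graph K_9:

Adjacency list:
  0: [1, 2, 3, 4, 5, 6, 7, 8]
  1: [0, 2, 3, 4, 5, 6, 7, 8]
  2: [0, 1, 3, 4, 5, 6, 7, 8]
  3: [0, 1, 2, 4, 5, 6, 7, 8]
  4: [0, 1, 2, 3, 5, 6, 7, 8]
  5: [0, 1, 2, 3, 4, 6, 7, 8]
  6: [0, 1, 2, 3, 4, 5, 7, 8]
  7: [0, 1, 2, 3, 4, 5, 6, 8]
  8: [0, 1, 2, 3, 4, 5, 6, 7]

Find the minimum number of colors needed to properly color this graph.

In K_9, every vertex is adjacent to every other vertex.
Each vertex needs a unique color.
Chromatic number = 9.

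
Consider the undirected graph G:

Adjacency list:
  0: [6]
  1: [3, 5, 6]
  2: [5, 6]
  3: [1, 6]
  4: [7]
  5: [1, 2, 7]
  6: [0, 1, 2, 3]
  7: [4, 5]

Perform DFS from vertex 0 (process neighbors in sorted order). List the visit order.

DFS from vertex 0 (neighbors processed in ascending order):
Visit order: 0, 6, 1, 3, 5, 2, 7, 4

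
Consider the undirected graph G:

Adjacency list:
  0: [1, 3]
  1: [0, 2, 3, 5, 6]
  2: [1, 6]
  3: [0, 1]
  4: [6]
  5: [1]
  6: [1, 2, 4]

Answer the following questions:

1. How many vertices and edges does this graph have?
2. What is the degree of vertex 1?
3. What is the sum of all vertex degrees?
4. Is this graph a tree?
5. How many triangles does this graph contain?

Count: 7 vertices, 8 edges.
Vertex 1 has neighbors [0, 2, 3, 5, 6], degree = 5.
Handshaking lemma: 2 * 8 = 16.
A tree on 7 vertices has 6 edges. This graph has 8 edges (2 extra). Not a tree.
Number of triangles = 2.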